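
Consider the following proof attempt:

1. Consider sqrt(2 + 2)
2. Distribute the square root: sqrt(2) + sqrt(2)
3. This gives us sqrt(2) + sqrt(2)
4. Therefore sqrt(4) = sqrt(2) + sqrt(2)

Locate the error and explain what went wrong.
Step 2: Distribute the square root: sqrt(2) + sqrt(2)

Step 2 incorrectly 'distributes' the square root over addition. The square root function does not distribute: sqrt(a + b) ≠ sqrt(a) + sqrt(b). In fact, sqrt(2 + 2) = sqrt(4) ≈ 2.0000, while sqrt(2) + sqrt(2) ≈ 2.8284.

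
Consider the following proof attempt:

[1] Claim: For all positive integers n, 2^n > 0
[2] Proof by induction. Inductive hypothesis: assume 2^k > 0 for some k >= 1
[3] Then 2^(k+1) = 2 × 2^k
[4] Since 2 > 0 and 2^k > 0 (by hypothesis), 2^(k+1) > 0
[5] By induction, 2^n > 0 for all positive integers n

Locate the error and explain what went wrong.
Step 5: By induction, 2^n > 0 for all positive integers n

Step 5 concludes the proof by induction, but no base case was ever established. A valid induction proof requires: (1) a base case proving 2^1 > 0, and (2) an inductive step showing IF 2^k > 0 THEN 2^(k+1) > 0. Steps 2-4 correctly establish the inductive step, but without the base case the conclusion in step 5 does not follow.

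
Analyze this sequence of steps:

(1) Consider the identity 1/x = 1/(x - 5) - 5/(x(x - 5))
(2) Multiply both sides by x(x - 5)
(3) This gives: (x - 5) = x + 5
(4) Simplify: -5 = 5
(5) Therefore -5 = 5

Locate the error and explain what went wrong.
Step 3: This gives: (x - 5) = x + 5

Step 3 makes a sign error when clearing denominators. Multiplying -5/(x(x - 5)) by x(x - 5) gives -5, not +5. The correct result is (x - 5) = x - 5, which is trivially true, not (x - 5) = x + 5. (Step 1 is a valid identity: 1/(x - 5) - 5/(x(x - 5)) = (x - 5)/(x(x - 5)) = 1/x.)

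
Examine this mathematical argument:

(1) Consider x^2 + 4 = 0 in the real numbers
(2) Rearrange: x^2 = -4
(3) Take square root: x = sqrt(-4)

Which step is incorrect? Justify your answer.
Step 3: Take square root: x = sqrt(-4)

Step 3 takes the square root of -4, which is negative. In the real number system, the square root of a negative number is undefined. The equation x^2 + 4 = 0 has no real solutions. Square roots of negative numbers only exist in the complex numbers.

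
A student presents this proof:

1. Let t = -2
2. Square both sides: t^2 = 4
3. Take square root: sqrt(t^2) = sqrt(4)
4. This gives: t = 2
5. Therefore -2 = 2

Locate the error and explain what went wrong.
Step 4: This gives: t = 2

Step 4 incorrectly states that sqrt(t^2) = t. The correct identity is sqrt(t^2) = |t|. Since t = -2 < 0, we have sqrt(t^2) = |-2| = 2, not t = -2.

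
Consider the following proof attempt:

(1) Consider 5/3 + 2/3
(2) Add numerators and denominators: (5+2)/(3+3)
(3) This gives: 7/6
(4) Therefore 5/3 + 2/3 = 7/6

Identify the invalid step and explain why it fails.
Step 2: Add numerators and denominators: (5+2)/(3+3)

Step 2 incorrectly adds fractions by separately adding numerators and denominators. This is wrong. The correct method requires a common denominator: 5/3 + 2/3 = (5×3 + 2×3)/(3×3) = 21/9 = 7/3. The method used gives 7/6, which is different.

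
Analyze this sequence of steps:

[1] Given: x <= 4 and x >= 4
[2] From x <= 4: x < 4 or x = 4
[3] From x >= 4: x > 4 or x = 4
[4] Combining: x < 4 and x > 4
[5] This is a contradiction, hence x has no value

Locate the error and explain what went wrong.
Step 4: Combining: x < 4 and x > 4

Step 4 incorrectly combines the conditions. From x <= 4 and x >= 4, the intersection is x = 4. The error treats the 'or' cases as 'and' requirements. The correct conclusion is that x = 4 is the unique solution, not that no solution exists.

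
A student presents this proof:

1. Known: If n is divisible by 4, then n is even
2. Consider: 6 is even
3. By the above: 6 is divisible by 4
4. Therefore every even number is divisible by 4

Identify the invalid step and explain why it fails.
Step 3: By the above: 6 is divisible by 4

Step 3 commits the fallacy of affirming the consequent. The known fact 'divisible by 4 → even' does NOT imply 'even → divisible by 4'. That would be the converse, which is false. For example, 6 is even but 6 ÷ 4 = 1.50, which is not an integer.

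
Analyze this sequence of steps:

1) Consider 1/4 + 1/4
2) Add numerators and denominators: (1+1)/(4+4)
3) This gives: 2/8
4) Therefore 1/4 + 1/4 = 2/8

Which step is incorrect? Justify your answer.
Step 2: Add numerators and denominators: (1+1)/(4+4)

Step 2 incorrectly adds fractions by separately adding numerators and denominators. This is wrong. The correct method requires a common denominator: 1/4 + 1/4 = (1×4 + 1×4)/(4×4) = 8/16 = 1/2. The method used gives 2/8, which is different.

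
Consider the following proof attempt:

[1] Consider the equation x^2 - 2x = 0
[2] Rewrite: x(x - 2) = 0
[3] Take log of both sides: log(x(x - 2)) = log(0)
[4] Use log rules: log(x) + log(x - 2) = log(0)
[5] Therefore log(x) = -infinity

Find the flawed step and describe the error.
Step 3: Take log of both sides: log(x(x - 2)) = log(0)

Step 3 takes the logarithm of both sides, resulting in log(0) on the right side. The logarithm is only defined for positive numbers; log(0) is undefined (approaches negative infinity). This operation is invalid.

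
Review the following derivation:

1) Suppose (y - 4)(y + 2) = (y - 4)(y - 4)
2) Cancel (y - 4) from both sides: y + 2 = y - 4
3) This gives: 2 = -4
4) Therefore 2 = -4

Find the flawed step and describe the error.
Step 2: Cancel (y - 4) from both sides: y + 2 = y - 4

Step 2 cancels (y - 4) from both sides. This is only valid if (y - 4) ≠ 0, i.e., y ≠ 4. When y = 4, both sides equal zero regardless of the other factors. The correct approach requires considering y = 4 as a separate case.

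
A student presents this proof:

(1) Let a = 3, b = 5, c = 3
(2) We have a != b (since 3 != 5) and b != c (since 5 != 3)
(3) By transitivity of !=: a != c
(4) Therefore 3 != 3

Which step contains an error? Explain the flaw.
Step 3: By transitivity of !=: a != c

Step 3 incorrectly applies transitivity to the '!=' relation. Transitivity states: if a R b and b R c, then a R c. However, '!=' is not transitive. Counterexample: 3 != 5 and 5 != 3, but 3 = 3 (both equal 3). Transitivity holds for relations like <, <=, =, but not for !=.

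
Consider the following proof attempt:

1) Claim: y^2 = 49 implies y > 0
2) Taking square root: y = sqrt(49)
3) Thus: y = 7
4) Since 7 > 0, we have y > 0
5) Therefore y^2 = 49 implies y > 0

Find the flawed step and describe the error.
Step 2: Taking square root: y = sqrt(49)

Step 2 takes the square root and assumes the positive root only. The equation y^2 = 49 actually has two solutions: y = 7 and y = -7. The proof silently assumes y > 0 without justification, then uses this assumption to conclude y > 0, which is circular. The counterexample y = -7 shows the claim is false.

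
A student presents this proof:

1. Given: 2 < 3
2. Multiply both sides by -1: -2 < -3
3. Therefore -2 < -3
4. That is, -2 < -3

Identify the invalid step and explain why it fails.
Step 2: Multiply both sides by -1: -2 < -3

Step 2 multiplies both sides by -1 but fails to reverse the inequality sign. When multiplying (or dividing) an inequality by a negative number, the direction must be reversed. Since 2 < 3, we should get -2 > -3, i.e., -2 > -3.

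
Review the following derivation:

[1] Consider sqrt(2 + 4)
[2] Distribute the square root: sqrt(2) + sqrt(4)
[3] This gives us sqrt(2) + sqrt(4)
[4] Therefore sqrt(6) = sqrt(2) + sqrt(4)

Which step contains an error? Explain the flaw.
Step 2: Distribute the square root: sqrt(2) + sqrt(4)

Step 2 incorrectly 'distributes' the square root over addition. The square root function does not distribute: sqrt(a + b) ≠ sqrt(a) + sqrt(b). In fact, sqrt(2 + 4) = sqrt(6) ≈ 2.4495, while sqrt(2) + sqrt(4) ≈ 3.4142.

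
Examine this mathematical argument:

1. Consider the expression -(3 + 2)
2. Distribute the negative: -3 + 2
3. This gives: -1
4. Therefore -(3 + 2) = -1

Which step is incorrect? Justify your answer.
Step 2: Distribute the negative: -3 + 2

Step 2 incorrectly distributes the negative sign. The correct distribution is -(3 + 2) = -3 - 2 = -5. The negative must be applied to both terms, not just the first. The error treats -(3 + 2) as -3 + 2, which equals -1 instead of -5.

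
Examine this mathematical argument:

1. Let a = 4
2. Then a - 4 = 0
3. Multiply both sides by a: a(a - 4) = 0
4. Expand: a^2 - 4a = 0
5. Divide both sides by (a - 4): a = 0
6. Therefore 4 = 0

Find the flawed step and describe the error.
Step 5: Divide both sides by (a - 4): a = 0

Step 5 divides both sides by (a - 4). However, since a = 4, we have (a - 4) = 0. Division by zero is undefined, making this step invalid.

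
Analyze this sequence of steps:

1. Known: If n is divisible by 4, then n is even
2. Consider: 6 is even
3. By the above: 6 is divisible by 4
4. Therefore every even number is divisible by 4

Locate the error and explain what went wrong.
Step 3: By the above: 6 is divisible by 4

Step 3 commits the fallacy of affirming the consequent. The known fact 'divisible by 4 → even' does NOT imply 'even → divisible by 4'. That would be the converse, which is false. For example, 6 is even but 6 ÷ 4 = 1.50, which is not an integer.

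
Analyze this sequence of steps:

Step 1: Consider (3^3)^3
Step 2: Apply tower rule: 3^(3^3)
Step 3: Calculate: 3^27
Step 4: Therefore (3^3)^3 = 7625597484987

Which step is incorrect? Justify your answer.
Step 2: Apply tower rule: 3^(3^3)

Step 2 incorrectly states that (a^b)^c = a^(b^c). The correct rule is (a^b)^c = a^(b×c). The actual value is (3^3)^3 = 3^9 = 19683, not 3^27 = 7625597484987.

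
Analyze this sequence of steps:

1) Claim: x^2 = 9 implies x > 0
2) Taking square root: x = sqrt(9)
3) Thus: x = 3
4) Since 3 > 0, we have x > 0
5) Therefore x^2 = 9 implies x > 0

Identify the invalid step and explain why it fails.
Step 2: Taking square root: x = sqrt(9)

Step 2 takes the square root and assumes the positive root only. The equation x^2 = 9 actually has two solutions: x = 3 and x = -3. The proof silently assumes x > 0 without justification, then uses this assumption to conclude x > 0, which is circular. The counterexample x = -3 shows the claim is false.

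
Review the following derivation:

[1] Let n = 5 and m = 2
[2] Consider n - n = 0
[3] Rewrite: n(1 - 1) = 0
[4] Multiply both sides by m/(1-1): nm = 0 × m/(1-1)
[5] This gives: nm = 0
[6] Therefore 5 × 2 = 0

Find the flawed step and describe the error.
Step 4: Multiply both sides by m/(1-1): nm = 0 × m/(1-1)

Step 4 multiplies both sides by m/(1-1). However, 1-1 = 0, so this is multiplication by m/0, which is undefined. We cannot multiply by an undefined expression.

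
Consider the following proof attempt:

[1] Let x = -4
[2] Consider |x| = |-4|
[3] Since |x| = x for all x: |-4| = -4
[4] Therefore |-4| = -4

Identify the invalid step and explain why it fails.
Step 3: Since |x| = x for all x: |-4| = -4

Step 3 incorrectly states that |x| = x for all x. The correct definition is |x| = x when x >= 0, and |x| = -x when x < 0. Since -4 < 0, we have |-4| = -(-4) = 4, not -4.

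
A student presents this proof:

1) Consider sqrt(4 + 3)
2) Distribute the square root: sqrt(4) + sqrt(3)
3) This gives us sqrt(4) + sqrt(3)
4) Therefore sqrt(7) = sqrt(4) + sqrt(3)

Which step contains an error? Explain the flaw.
Step 2: Distribute the square root: sqrt(4) + sqrt(3)

Step 2 incorrectly 'distributes' the square root over addition. The square root function does not distribute: sqrt(a + b) ≠ sqrt(a) + sqrt(b). In fact, sqrt(4 + 3) = sqrt(7) ≈ 2.6458, while sqrt(4) + sqrt(3) ≈ 3.7321.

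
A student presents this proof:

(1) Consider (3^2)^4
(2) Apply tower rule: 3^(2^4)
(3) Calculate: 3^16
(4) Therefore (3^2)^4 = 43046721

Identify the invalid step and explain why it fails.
Step 2: Apply tower rule: 3^(2^4)

Step 2 incorrectly states that (a^b)^c = a^(b^c). The correct rule is (a^b)^c = a^(b×c). The actual value is (3^2)^4 = 3^8 = 6561, not 3^16 = 43046721.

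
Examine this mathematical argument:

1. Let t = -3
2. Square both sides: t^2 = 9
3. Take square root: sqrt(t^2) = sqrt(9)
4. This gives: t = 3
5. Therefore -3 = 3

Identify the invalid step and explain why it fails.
Step 4: This gives: t = 3

Step 4 incorrectly states that sqrt(t^2) = t. The correct identity is sqrt(t^2) = |t|. Since t = -3 < 0, we have sqrt(t^2) = |-3| = 3, not t = -3.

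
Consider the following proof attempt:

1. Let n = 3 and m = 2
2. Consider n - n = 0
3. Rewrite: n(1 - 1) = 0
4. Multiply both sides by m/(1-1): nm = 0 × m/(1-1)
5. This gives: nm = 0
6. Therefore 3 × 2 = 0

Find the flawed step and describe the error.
Step 4: Multiply both sides by m/(1-1): nm = 0 × m/(1-1)

Step 4 multiplies both sides by m/(1-1). However, 1-1 = 0, so this is multiplication by m/0, which is undefined. We cannot multiply by an undefined expression.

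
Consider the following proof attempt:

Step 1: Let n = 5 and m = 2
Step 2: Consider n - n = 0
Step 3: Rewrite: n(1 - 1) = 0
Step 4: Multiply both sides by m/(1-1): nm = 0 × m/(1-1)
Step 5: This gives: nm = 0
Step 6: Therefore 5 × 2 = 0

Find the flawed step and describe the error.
Step 4: Multiply both sides by m/(1-1): nm = 0 × m/(1-1)

Step 4 multiplies both sides by m/(1-1). However, 1-1 = 0, so this is multiplication by m/0, which is undefined. We cannot multiply by an undefined expression.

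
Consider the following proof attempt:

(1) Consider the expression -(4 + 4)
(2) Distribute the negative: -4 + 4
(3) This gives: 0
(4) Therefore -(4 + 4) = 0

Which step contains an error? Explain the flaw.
Step 2: Distribute the negative: -4 + 4

Step 2 incorrectly distributes the negative sign. The correct distribution is -(4 + 4) = -4 - 4 = -8. The negative must be applied to both terms, not just the first. The error treats -(4 + 4) as -4 + 4, which equals 0 instead of -8.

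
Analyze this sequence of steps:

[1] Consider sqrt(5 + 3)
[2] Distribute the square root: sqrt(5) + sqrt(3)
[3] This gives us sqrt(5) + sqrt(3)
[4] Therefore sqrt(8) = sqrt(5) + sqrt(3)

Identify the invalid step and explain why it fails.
Step 2: Distribute the square root: sqrt(5) + sqrt(3)

Step 2 incorrectly 'distributes' the square root over addition. The square root function does not distribute: sqrt(a + b) ≠ sqrt(a) + sqrt(b). In fact, sqrt(5 + 3) = sqrt(8) ≈ 2.8284, while sqrt(5) + sqrt(3) ≈ 3.9681.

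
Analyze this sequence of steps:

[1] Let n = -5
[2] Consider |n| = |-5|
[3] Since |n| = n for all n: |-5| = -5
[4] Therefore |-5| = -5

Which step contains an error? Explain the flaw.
Step 3: Since |n| = n for all n: |-5| = -5

Step 3 incorrectly states that |n| = n for all n. The correct definition is |n| = n when n >= 0, and |n| = -n when n < 0. Since -5 < 0, we have |-5| = -(-5) = 5, not -5.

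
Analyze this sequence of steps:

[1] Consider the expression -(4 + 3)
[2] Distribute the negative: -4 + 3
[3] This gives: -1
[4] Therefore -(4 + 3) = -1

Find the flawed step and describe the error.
Step 2: Distribute the negative: -4 + 3

Step 2 incorrectly distributes the negative sign. The correct distribution is -(4 + 3) = -4 - 3 = -7. The negative must be applied to both terms, not just the first. The error treats -(4 + 3) as -4 + 3, which equals -1 instead of -7.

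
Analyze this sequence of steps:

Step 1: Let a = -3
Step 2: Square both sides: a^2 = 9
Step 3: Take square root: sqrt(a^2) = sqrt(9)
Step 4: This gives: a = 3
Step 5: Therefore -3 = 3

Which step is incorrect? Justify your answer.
Step 4: This gives: a = 3

Step 4 incorrectly states that sqrt(a^2) = a. The correct identity is sqrt(a^2) = |a|. Since a = -3 < 0, we have sqrt(a^2) = |-3| = 3, not a = -3.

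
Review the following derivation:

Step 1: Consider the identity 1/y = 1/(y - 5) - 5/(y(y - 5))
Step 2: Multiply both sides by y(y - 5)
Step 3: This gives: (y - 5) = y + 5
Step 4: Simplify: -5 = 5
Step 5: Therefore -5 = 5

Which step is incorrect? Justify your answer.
Step 3: This gives: (y - 5) = y + 5

Step 3 makes a sign error when clearing denominators. Multiplying -5/(y(y - 5)) by y(y - 5) gives -5, not +5. The correct result is (y - 5) = y - 5, which is trivially true, not (y - 5) = y + 5. (Step 1 is a valid identity: 1/(y - 5) - 5/(y(y - 5)) = (y - 5)/(y(y - 5)) = 1/y.)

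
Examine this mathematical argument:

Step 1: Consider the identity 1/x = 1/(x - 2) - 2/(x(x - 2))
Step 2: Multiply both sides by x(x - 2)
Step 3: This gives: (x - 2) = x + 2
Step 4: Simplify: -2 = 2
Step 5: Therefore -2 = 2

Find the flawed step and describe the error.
Step 3: This gives: (x - 2) = x + 2

Step 3 makes a sign error when clearing denominators. Multiplying -2/(x(x - 2)) by x(x - 2) gives -2, not +2. The correct result is (x - 2) = x - 2, which is trivially true, not (x - 2) = x + 2. (Step 1 is a valid identity: 1/(x - 2) - 2/(x(x - 2)) = (x - 2)/(x(x - 2)) = 1/x.)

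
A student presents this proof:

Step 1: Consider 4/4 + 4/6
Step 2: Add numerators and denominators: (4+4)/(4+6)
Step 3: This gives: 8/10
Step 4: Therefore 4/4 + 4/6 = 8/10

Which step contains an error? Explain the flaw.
Step 2: Add numerators and denominators: (4+4)/(4+6)

Step 2 incorrectly adds fractions by separately adding numerators and denominators. This is wrong. The correct method requires a common denominator: 4/4 + 4/6 = (4×6 + 4×4)/(4×6) = 40/24 = 5/3. The method used gives 8/10, which is different.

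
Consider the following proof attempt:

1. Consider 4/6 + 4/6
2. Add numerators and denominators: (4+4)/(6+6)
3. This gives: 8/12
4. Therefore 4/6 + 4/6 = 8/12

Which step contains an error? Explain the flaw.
Step 2: Add numerators and denominators: (4+4)/(6+6)

Step 2 incorrectly adds fractions by separately adding numerators and denominators. This is wrong. The correct method requires a common denominator: 4/6 + 4/6 = (4×6 + 4×6)/(6×6) = 48/36 = 4/3. The method used gives 8/12, which is different.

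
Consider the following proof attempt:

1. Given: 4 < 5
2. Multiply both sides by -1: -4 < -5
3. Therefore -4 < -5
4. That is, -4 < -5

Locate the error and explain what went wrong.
Step 2: Multiply both sides by -1: -4 < -5

Step 2 multiplies both sides by -1 but fails to reverse the inequality sign. When multiplying (or dividing) an inequality by a negative number, the direction must be reversed. Since 4 < 5, we should get -4 > -5, i.e., -4 > -5.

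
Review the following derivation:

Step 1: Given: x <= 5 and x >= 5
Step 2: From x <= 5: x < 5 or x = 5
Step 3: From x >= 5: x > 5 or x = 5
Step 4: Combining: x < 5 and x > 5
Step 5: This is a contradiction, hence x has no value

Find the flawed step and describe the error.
Step 4: Combining: x < 5 and x > 5

Step 4 incorrectly combines the conditions. From x <= 5 and x >= 5, the intersection is x = 5. The error treats the 'or' cases as 'and' requirements. The correct conclusion is that x = 5 is the unique solution, not that no solution exists.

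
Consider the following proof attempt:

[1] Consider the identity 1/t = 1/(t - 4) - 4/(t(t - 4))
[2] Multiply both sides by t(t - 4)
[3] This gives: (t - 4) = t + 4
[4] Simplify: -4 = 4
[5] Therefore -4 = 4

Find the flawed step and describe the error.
Step 3: This gives: (t - 4) = t + 4

Step 3 makes a sign error when clearing denominators. Multiplying -4/(t(t - 4)) by t(t - 4) gives -4, not +4. The correct result is (t - 4) = t - 4, which is trivially true, not (t - 4) = t + 4. (Step 1 is a valid identity: 1/(t - 4) - 4/(t(t - 4)) = (t - 4)/(t(t - 4)) = 1/t.)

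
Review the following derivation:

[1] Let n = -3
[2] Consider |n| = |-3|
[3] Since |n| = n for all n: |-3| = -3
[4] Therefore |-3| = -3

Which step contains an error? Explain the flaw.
Step 3: Since |n| = n for all n: |-3| = -3

Step 3 incorrectly states that |n| = n for all n. The correct definition is |n| = n when n >= 0, and |n| = -n when n < 0. Since -3 < 0, we have |-3| = -(-3) = 3, not -3.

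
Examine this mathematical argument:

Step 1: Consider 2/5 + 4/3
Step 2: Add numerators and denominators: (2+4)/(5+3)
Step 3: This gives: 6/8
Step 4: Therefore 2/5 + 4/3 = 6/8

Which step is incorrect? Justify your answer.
Step 2: Add numerators and denominators: (2+4)/(5+3)

Step 2 incorrectly adds fractions by separately adding numerators and denominators. This is wrong. The correct method requires a common denominator: 2/5 + 4/3 = (2×3 + 4×5)/(5×3) = 26/15 = 26/15. The method used gives 6/8, which is different.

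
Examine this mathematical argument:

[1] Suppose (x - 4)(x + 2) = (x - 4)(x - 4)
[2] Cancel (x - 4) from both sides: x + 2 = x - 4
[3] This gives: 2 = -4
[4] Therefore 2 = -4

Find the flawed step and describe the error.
Step 2: Cancel (x - 4) from both sides: x + 2 = x - 4

Step 2 cancels (x - 4) from both sides. This is only valid if (x - 4) ≠ 0, i.e., x ≠ 4. When x = 4, both sides equal zero regardless of the other factors. The correct approach requires considering x = 4 as a separate case.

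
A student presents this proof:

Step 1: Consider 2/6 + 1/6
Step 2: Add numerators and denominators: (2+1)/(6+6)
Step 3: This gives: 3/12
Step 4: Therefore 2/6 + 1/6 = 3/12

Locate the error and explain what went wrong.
Step 2: Add numerators and denominators: (2+1)/(6+6)

Step 2 incorrectly adds fractions by separately adding numerators and denominators. This is wrong. The correct method requires a common denominator: 2/6 + 1/6 = (2×6 + 1×6)/(6×6) = 18/36 = 1/2. The method used gives 3/12, which is different.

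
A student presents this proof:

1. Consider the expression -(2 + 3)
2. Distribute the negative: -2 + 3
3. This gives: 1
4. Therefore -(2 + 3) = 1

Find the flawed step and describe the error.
Step 2: Distribute the negative: -2 + 3

Step 2 incorrectly distributes the negative sign. The correct distribution is -(2 + 3) = -2 - 3 = -5. The negative must be applied to both terms, not just the first. The error treats -(2 + 3) as -2 + 3, which equals 1 instead of -5.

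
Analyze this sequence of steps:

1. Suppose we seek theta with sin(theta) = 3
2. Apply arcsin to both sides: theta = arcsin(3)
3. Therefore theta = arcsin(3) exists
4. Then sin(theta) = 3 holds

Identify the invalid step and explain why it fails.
Step 2: Apply arcsin to both sides: theta = arcsin(3)

Step 2 applies arcsin to 3. However, arcsin(x) is only defined for x in [-1, 1] because sin(theta) can only produce values in that range. Since |3| > 1, arcsin(3) is undefined. There is no angle whose sine equals 3.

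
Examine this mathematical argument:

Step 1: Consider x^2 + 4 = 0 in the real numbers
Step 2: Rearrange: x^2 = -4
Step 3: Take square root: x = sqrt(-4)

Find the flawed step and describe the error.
Step 3: Take square root: x = sqrt(-4)

Step 3 takes the square root of -4, which is negative. In the real number system, the square root of a negative number is undefined. The equation x^2 + 4 = 0 has no real solutions. Square roots of negative numbers only exist in the complex numbers.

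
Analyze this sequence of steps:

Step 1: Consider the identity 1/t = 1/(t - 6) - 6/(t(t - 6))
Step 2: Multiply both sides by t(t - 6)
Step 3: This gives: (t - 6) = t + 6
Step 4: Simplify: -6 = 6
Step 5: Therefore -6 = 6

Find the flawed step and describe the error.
Step 3: This gives: (t - 6) = t + 6

Step 3 makes a sign error when clearing denominators. Multiplying -6/(t(t - 6)) by t(t - 6) gives -6, not +6. The correct result is (t - 6) = t - 6, which is trivially true, not (t - 6) = t + 6. (Step 1 is a valid identity: 1/(t - 6) - 6/(t(t - 6)) = (t - 6)/(t(t - 6)) = 1/t.)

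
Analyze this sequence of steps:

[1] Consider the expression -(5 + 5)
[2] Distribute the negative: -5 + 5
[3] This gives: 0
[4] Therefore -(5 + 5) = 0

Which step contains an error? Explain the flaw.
Step 2: Distribute the negative: -5 + 5

Step 2 incorrectly distributes the negative sign. The correct distribution is -(5 + 5) = -5 - 5 = -10. The negative must be applied to both terms, not just the first. The error treats -(5 + 5) as -5 + 5, which equals 0 instead of -10.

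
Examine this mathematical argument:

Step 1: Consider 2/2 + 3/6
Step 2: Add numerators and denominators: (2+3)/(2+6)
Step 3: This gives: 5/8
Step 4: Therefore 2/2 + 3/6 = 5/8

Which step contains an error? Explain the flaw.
Step 2: Add numerators and denominators: (2+3)/(2+6)

Step 2 incorrectly adds fractions by separately adding numerators and denominators. This is wrong. The correct method requires a common denominator: 2/2 + 3/6 = (2×6 + 3×2)/(2×6) = 18/12 = 3/2. The method used gives 5/8, which is different.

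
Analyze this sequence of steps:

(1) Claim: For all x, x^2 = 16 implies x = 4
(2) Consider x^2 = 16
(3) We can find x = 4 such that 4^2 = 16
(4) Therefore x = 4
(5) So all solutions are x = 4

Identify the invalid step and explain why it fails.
Step 4: Therefore x = 4

Step 4 incorrectly concludes that x = 4 is the only solution. The proof shows that x = 4 is A solution (existence), but does not show it is the ONLY solution (uniqueness). In fact, x = -4 is also a solution since (-4)^2 = 16. Finding one solution doesn't prove there are no others.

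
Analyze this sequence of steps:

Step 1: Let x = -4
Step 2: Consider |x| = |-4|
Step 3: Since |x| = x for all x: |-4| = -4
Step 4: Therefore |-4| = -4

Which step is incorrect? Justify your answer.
Step 3: Since |x| = x for all x: |-4| = -4

Step 3 incorrectly states that |x| = x for all x. The correct definition is |x| = x when x >= 0, and |x| = -x when x < 0. Since -4 < 0, we have |-4| = -(-4) = 4, not -4.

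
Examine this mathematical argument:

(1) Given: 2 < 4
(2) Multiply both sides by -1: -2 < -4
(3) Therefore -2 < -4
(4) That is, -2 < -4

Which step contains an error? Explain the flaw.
Step 2: Multiply both sides by -1: -2 < -4

Step 2 multiplies both sides by -1 but fails to reverse the inequality sign. When multiplying (or dividing) an inequality by a negative number, the direction must be reversed. Since 2 < 4, we should get -2 > -4, i.e., -2 > -4.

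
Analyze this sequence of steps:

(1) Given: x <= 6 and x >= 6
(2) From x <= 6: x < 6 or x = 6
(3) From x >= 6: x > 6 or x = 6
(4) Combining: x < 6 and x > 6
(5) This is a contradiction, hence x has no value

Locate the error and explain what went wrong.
Step 4: Combining: x < 6 and x > 6

Step 4 incorrectly combines the conditions. From x <= 6 and x >= 6, the intersection is x = 6. The error treats the 'or' cases as 'and' requirements. The correct conclusion is that x = 6 is the unique solution, not that no solution exists.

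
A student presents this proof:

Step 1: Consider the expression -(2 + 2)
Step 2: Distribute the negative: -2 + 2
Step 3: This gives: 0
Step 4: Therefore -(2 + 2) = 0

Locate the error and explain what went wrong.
Step 2: Distribute the negative: -2 + 2

Step 2 incorrectly distributes the negative sign. The correct distribution is -(2 + 2) = -2 - 2 = -4. The negative must be applied to both terms, not just the first. The error treats -(2 + 2) as -2 + 2, which equals 0 instead of -4.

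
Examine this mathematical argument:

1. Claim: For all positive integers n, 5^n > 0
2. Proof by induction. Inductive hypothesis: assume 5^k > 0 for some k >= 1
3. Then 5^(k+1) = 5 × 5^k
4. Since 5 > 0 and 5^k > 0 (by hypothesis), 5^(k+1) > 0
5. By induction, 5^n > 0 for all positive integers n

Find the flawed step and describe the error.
Step 5: By induction, 5^n > 0 for all positive integers n

Step 5 concludes the proof by induction, but no base case was ever established. A valid induction proof requires: (1) a base case proving 5^1 > 0, and (2) an inductive step showing IF 5^k > 0 THEN 5^(k+1) > 0. Steps 2-4 correctly establish the inductive step, but without the base case the conclusion in step 5 does not follow.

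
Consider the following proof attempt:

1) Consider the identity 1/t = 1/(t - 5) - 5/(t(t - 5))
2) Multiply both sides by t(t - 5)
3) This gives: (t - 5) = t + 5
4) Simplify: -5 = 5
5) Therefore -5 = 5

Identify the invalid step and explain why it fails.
Step 3: This gives: (t - 5) = t + 5

Step 3 makes a sign error when clearing denominators. Multiplying -5/(t(t - 5)) by t(t - 5) gives -5, not +5. The correct result is (t - 5) = t - 5, which is trivially true, not (t - 5) = t + 5. (Step 1 is a valid identity: 1/(t - 5) - 5/(t(t - 5)) = (t - 5)/(t(t - 5)) = 1/t.)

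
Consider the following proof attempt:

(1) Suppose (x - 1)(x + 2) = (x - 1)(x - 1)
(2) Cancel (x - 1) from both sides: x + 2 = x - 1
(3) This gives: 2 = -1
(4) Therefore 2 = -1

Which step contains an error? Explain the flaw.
Step 2: Cancel (x - 1) from both sides: x + 2 = x - 1

Step 2 cancels (x - 1) from both sides. This is only valid if (x - 1) ≠ 0, i.e., x ≠ 1. When x = 1, both sides equal zero regardless of the other factors. The correct approach requires considering x = 1 as a separate case.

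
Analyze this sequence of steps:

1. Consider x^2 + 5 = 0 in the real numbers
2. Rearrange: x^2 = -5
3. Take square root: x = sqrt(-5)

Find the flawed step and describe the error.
Step 3: Take square root: x = sqrt(-5)

Step 3 takes the square root of -5, which is negative. In the real number system, the square root of a negative number is undefined. The equation x^2 + 5 = 0 has no real solutions. Square roots of negative numbers only exist in the complex numbers.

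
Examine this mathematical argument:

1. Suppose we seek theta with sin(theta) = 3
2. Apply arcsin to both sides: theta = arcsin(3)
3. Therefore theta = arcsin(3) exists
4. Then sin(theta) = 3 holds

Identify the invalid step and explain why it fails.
Step 2: Apply arcsin to both sides: theta = arcsin(3)

Step 2 applies arcsin to 3. However, arcsin(x) is only defined for x in [-1, 1] because sin(theta) can only produce values in that range. Since |3| > 1, arcsin(3) is undefined. There is no angle whose sine equals 3.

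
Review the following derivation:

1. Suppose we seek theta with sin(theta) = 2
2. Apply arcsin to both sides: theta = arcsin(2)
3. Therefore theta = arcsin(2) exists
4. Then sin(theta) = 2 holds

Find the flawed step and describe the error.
Step 2: Apply arcsin to both sides: theta = arcsin(2)

Step 2 applies arcsin to 2. However, arcsin(x) is only defined for x in [-1, 1] because sin(theta) can only produce values in that range. Since |2| > 1, arcsin(2) is undefined. There is no angle whose sine equals 2.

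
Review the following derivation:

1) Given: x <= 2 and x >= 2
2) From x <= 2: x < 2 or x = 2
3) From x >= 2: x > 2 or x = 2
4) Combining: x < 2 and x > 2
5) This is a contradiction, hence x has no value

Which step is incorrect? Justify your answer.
Step 4: Combining: x < 2 and x > 2

Step 4 incorrectly combines the conditions. From x <= 2 and x >= 2, the intersection is x = 2. The error treats the 'or' cases as 'and' requirements. The correct conclusion is that x = 2 is the unique solution, not that no solution exists.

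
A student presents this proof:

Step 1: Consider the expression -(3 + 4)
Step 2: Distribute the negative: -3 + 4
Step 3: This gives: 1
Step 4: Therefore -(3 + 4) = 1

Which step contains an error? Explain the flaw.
Step 2: Distribute the negative: -3 + 4

Step 2 incorrectly distributes the negative sign. The correct distribution is -(3 + 4) = -3 - 4 = -7. The negative must be applied to both terms, not just the first. The error treats -(3 + 4) as -3 + 4, which equals 1 instead of -7.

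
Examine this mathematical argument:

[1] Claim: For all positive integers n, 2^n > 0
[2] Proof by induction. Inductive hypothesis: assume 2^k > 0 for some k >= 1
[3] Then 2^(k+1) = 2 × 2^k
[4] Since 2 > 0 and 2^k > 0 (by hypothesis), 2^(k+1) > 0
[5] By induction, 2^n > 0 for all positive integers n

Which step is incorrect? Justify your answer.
Step 5: By induction, 2^n > 0 for all positive integers n

Step 5 concludes the proof by induction, but no base case was ever established. A valid induction proof requires: (1) a base case proving 2^1 > 0, and (2) an inductive step showing IF 2^k > 0 THEN 2^(k+1) > 0. Steps 2-4 correctly establish the inductive step, but without the base case the conclusion in step 5 does not follow.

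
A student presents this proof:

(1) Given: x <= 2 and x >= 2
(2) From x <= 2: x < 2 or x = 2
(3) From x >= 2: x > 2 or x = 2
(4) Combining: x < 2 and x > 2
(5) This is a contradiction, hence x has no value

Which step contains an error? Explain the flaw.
Step 4: Combining: x < 2 and x > 2

Step 4 incorrectly combines the conditions. From x <= 2 and x >= 2, the intersection is x = 2. The error treats the 'or' cases as 'and' requirements. The correct conclusion is that x = 2 is the unique solution, not that no solution exists.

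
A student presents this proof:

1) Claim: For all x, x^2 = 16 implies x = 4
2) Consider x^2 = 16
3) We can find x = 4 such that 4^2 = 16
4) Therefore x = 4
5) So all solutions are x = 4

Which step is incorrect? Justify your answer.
Step 4: Therefore x = 4

Step 4 incorrectly concludes that x = 4 is the only solution. The proof shows that x = 4 is A solution (existence), but does not show it is the ONLY solution (uniqueness). In fact, x = -4 is also a solution since (-4)^2 = 16. Finding one solution doesn't prove there are no others.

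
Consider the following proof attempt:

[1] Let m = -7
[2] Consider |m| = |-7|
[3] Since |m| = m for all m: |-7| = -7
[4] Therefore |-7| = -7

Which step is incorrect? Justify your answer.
Step 3: Since |m| = m for all m: |-7| = -7

Step 3 incorrectly states that |m| = m for all m. The correct definition is |m| = m when m >= 0, and |m| = -m when m < 0. Since -7 < 0, we have |-7| = -(-7) = 7, not -7.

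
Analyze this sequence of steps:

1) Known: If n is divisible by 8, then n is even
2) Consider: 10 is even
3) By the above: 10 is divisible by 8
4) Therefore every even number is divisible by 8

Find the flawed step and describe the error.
Step 3: By the above: 10 is divisible by 8

Step 3 commits the fallacy of affirming the consequent. The known fact 'divisible by 8 → even' does NOT imply 'even → divisible by 8'. That would be the converse, which is false. For example, 10 is even but 10 ÷ 8 = 1.25, which is not an integer.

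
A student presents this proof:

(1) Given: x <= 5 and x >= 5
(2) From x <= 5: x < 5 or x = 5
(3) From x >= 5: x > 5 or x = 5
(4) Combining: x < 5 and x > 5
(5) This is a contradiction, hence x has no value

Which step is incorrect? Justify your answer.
Step 4: Combining: x < 5 and x > 5

Step 4 incorrectly combines the conditions. From x <= 5 and x >= 5, the intersection is x = 5. The error treats the 'or' cases as 'and' requirements. The correct conclusion is that x = 5 is the unique solution, not that no solution exists.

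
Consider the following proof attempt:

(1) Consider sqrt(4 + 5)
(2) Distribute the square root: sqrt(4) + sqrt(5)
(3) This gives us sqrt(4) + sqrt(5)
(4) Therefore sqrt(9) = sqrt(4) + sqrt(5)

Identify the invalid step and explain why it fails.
Step 2: Distribute the square root: sqrt(4) + sqrt(5)

Step 2 incorrectly 'distributes' the square root over addition. The square root function does not distribute: sqrt(a + b) ≠ sqrt(a) + sqrt(b). In fact, sqrt(4 + 5) = sqrt(9) ≈ 3.0000, while sqrt(4) + sqrt(5) ≈ 4.2361.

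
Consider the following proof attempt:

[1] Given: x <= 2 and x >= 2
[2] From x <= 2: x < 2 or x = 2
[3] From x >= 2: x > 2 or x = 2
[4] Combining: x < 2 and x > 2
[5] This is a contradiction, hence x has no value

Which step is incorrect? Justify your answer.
Step 4: Combining: x < 2 and x > 2

Step 4 incorrectly combines the conditions. From x <= 2 and x >= 2, the intersection is x = 2. The error treats the 'or' cases as 'and' requirements. The correct conclusion is that x = 2 is the unique solution, not that no solution exists.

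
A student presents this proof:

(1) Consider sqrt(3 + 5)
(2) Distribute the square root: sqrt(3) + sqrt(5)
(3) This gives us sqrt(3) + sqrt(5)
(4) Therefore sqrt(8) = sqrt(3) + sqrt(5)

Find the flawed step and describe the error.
Step 2: Distribute the square root: sqrt(3) + sqrt(5)

Step 2 incorrectly 'distributes' the square root over addition. The square root function does not distribute: sqrt(a + b) ≠ sqrt(a) + sqrt(b). In fact, sqrt(3 + 5) = sqrt(8) ≈ 2.8284, while sqrt(3) + sqrt(5) ≈ 3.9681.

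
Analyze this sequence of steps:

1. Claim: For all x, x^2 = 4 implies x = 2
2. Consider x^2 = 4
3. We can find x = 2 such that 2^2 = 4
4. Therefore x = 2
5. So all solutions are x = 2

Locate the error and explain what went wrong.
Step 4: Therefore x = 2

Step 4 incorrectly concludes that x = 2 is the only solution. The proof shows that x = 2 is A solution (existence), but does not show it is the ONLY solution (uniqueness). In fact, x = -2 is also a solution since (-2)^2 = 4. Finding one solution doesn't prove there are no others.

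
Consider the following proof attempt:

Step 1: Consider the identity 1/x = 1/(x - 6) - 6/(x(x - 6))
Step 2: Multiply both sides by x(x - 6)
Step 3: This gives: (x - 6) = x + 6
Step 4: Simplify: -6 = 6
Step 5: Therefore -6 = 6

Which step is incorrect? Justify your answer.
Step 3: This gives: (x - 6) = x + 6

Step 3 makes a sign error when clearing denominators. Multiplying -6/(x(x - 6)) by x(x - 6) gives -6, not +6. The correct result is (x - 6) = x - 6, which is trivially true, not (x - 6) = x + 6. (Step 1 is a valid identity: 1/(x - 6) - 6/(x(x - 6)) = (x - 6)/(x(x - 6)) = 1/x.)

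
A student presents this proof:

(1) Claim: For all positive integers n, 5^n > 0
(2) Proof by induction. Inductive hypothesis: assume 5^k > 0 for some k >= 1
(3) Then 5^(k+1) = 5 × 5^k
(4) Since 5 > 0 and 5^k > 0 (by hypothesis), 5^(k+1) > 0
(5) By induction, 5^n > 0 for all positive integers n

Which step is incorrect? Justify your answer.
Step 5: By induction, 5^n > 0 for all positive integers n

Step 5 concludes the proof by induction, but no base case was ever established. A valid induction proof requires: (1) a base case proving 5^1 > 0, and (2) an inductive step showing IF 5^k > 0 THEN 5^(k+1) > 0. Steps 2-4 correctly establish the inductive step, but without the base case the conclusion in step 5 does not follow.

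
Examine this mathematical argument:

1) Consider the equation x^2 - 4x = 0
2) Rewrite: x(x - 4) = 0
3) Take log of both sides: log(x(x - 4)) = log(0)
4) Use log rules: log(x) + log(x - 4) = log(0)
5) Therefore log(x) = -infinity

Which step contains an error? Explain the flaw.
Step 3: Take log of both sides: log(x(x - 4)) = log(0)

Step 3 takes the logarithm of both sides, resulting in log(0) on the right side. The logarithm is only defined for positive numbers; log(0) is undefined (approaches negative infinity). This operation is invalid.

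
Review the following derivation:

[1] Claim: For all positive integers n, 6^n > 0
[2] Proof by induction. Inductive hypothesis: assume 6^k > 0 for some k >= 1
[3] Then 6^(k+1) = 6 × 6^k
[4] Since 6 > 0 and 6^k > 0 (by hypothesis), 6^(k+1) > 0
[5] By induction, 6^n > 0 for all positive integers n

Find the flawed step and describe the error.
Step 5: By induction, 6^n > 0 for all positive integers n

Step 5 concludes the proof by induction, but no base case was ever established. A valid induction proof requires: (1) a base case proving 6^1 > 0, and (2) an inductive step showing IF 6^k > 0 THEN 6^(k+1) > 0. Steps 2-4 correctly establish the inductive step, but without the base case the conclusion in step 5 does not follow.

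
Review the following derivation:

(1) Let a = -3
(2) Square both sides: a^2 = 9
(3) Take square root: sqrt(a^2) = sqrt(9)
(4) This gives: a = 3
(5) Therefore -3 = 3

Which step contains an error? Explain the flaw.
Step 4: This gives: a = 3

Step 4 incorrectly states that sqrt(a^2) = a. The correct identity is sqrt(a^2) = |a|. Since a = -3 < 0, we have sqrt(a^2) = |-3| = 3, not a = -3.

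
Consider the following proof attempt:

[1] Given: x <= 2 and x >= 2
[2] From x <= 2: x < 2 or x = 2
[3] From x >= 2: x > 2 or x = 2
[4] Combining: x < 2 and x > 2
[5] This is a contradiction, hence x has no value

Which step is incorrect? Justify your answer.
Step 4: Combining: x < 2 and x > 2

Step 4 incorrectly combines the conditions. From x <= 2 and x >= 2, the intersection is x = 2. The error treats the 'or' cases as 'and' requirements. The correct conclusion is that x = 2 is the unique solution, not that no solution exists.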